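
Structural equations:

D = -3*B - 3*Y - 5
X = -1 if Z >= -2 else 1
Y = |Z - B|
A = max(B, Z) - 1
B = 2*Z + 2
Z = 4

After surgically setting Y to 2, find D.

do(Y=2) replaces the equation Y = |Z - B| with the constant Y = 2.
B = 2*Z + 2  [with Z=4]  = 10
D = -3*B - 3*Y - 5  [with B=10, Y=2]  = -41

-41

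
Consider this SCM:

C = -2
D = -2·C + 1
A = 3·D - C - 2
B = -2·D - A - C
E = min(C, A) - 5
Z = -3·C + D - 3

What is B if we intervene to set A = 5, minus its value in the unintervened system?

The intervention breaks the incoming arrows to A: A = 3·D - C - 2 no longer applies, and A = 5.
D = -2·C + 1  [with C=-2]  = 5
B = -2·D - A - C  [with D=5, A=5, C=-2]  = -13
Without intervention: D = -2·C + 1  [with C=-2]  = 5; A = 3·D - C - 2  [with D=5, C=-2]  = 15; B = -2·D - A - C  [with D=5, A=15, C=-2]  = -23.
Change = -13 − (-23) = 10.

10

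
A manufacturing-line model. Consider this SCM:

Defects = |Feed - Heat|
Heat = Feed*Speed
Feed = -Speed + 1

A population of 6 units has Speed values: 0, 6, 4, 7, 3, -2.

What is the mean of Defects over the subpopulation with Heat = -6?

6.5

E[Defects|Heat=-6] averages over only the 2 units with Heat=-6 (Speed = 3, -2): Defects = 4, 9, mean 6.5.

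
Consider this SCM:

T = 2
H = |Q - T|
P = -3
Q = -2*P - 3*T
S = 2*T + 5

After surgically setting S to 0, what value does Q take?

The intervention breaks the incoming arrows to S: S = 2*T + 5 no longer applies, and S = 0.
Q is not downstream of the intervention, so its value is determined by the original equations.
Q = -2*P - 3*T  [with P=-3, T=2]  = 0

0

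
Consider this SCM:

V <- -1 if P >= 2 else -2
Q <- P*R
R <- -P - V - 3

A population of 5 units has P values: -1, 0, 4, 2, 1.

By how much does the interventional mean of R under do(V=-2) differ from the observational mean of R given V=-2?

do(V=-2) breaks V's dependence on P. With V=-2 fixed, R across the units is 0, -1, -5, -3, -2, mean -2.2.
E[R|V=-2] averages over only the 3 units with V=-2 (P = -1, 0, 1): R = 0, -1, -2, mean -1.
Difference = -2.2 − (-1) = -1.2.

-1.2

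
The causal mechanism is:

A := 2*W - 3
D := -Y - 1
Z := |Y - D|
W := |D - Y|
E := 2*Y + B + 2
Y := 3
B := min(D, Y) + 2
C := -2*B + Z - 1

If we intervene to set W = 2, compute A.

1

do(W=2) replaces the equation W := |D - Y| with the constant W = 2.
A = 2*W - 3  [with W=2]  = 1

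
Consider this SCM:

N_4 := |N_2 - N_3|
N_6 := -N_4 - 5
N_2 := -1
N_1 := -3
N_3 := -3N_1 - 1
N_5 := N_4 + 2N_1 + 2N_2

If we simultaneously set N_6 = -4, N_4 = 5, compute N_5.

-3

Setting N_6 = -4, N_4 = 5 by intervention discards those variables' equations.
N_5 = N_4 + 2N_1 + 2N_2  [with N_4=5, N_1=-3, N_2=-1]  = -3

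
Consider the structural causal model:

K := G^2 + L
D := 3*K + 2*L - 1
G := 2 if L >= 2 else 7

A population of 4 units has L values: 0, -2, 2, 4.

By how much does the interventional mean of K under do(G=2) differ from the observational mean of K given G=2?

The intervention sets G=2 in all 4 units regardless of L. Recomputing K per unit gives 4, 2, 6, 8; average 5.
Conditioning on G=2 selects the 2 unit(s) with L ∈ {2, 4}. Their K values: 6, 8. Mean = 7.
Difference = 5 − 7 = -2.

-2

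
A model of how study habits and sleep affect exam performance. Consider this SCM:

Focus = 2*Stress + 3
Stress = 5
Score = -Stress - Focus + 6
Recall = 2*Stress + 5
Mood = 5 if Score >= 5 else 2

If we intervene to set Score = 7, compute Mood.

5

The intervention breaks the incoming arrows to Score: Score = -Stress - Focus + 6 no longer applies, and Score = 7.
Mood = 5 if Score >= 5 else 2  [with Score=7]  = 5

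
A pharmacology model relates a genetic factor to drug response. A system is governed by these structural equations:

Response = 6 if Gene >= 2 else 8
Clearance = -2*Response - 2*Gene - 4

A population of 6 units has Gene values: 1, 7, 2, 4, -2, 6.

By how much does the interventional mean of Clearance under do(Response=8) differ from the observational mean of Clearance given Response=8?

-7

do(Response=8) breaks Response's dependence on Gene. With Response=8 fixed, Clearance across the units is -22, -34, -24, -28, -16, -32, mean -26.
E[Clearance|Response=8] averages over only the 2 units with Response=8 (Gene = 1, -2): Clearance = -22, -16, mean -19.
Difference = -26 − (-19) = -7.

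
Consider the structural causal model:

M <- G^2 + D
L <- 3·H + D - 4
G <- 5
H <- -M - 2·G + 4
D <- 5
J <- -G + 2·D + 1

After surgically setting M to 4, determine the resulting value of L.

-29

The intervention breaks the incoming arrows to M: M <- G^2 + D no longer applies, and M = 4.
H = -M - 2·G + 4  [with M=4, G=5]  = -10
L = 3·H + D - 4  [with H=-10, D=5]  = -29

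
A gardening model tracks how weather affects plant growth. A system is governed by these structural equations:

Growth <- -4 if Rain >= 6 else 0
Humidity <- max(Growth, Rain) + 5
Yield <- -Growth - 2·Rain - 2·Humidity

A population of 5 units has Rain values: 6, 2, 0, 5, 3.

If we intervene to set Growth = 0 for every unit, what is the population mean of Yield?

Under do(Growth=0), Growth's equation is replaced by Growth=0 for every unit. Per-unit Yield: -34, -18, -10, -30, -22. Mean = -22.8.

-22.8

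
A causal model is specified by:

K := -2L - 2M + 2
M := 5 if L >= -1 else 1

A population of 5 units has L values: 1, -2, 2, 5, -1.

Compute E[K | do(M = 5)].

-10

Every unit gets M=5 under the intervention. K values become -10, -4, -12, -18, -6; E[K|do(M=5)] = -10.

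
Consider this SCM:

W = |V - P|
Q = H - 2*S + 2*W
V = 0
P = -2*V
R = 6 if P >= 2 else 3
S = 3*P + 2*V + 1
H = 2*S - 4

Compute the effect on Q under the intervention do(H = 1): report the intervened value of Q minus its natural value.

3

The intervention breaks the incoming arrows to H: H = 2*S - 4 no longer applies, and H = 1.
P = -2*V  [with V=0]  = 0
S = 3*P + 2*V + 1  [with P=0, V=0]  = 1
W = |V - P|  [with V=0, P=0]  = 0
Q = H - 2*S + 2*W  [with H=1, S=1, W=0]  = -1
Without intervention: P = -2*V  [with V=0]  = 0; S = 3*P + 2*V + 1  [with P=0, V=0]  = 1; H = 2*S - 4  [with S=1]  = -2; W = |V - P|  [with V=0, P=0]  = 0; Q = H - 2*S + 2*W  [with H=-2, S=1, W=0]  = -4.
Change = -1 − (-4) = 3.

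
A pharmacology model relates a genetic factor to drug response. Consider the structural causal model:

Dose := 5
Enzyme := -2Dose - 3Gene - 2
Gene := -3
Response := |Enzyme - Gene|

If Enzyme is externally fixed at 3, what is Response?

The intervention breaks the incoming arrows to Enzyme: Enzyme := -2Dose - 3Gene - 2 no longer applies, and Enzyme = 3.
Response = |Enzyme - Gene|  [with Enzyme=3, Gene=-3]  = 6

6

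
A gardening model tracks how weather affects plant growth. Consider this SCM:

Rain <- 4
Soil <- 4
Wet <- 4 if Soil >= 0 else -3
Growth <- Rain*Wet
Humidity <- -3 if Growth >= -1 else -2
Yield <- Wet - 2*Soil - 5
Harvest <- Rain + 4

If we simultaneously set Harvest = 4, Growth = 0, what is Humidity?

Under do(Harvest = 4, Growth = 0), each intervened variable's structural equation is replaced by its fixed value.
Humidity = -3 if Growth >= -1 else -2  [with Growth=0]  = -3

-3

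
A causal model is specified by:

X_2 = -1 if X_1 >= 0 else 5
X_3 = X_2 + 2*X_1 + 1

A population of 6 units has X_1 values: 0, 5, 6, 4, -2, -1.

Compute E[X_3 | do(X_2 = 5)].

The intervention sets X_2=5 in all 6 units regardless of X_1. Recomputing X_3 per unit gives 6, 16, 18, 14, 2, 4; average 10.

10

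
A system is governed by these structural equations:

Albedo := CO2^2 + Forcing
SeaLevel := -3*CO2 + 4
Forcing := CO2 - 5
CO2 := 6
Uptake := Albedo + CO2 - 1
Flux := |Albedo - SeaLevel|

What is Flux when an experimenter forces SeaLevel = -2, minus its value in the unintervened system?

Intervening sets SeaLevel = -2 and removes its equation (SeaLevel := -3*CO2 + 4).
Forcing = CO2 - 5  [with CO2=6]  = 1
Albedo = CO2^2 + Forcing  [with CO2=6, Forcing=1]  = 37
Flux = |Albedo - SeaLevel|  [with Albedo=37, SeaLevel=-2]  = 39
Without intervention: Forcing = CO2 - 5  [with CO2=6]  = 1; Albedo = CO2^2 + Forcing  [with CO2=6, Forcing=1]  = 37; SeaLevel = -3*CO2 + 4  [with CO2=6]  = -14; Flux = |Albedo - SeaLevel|  [with Albedo=37, SeaLevel=-14]  = 51.
Change = 39 − 51 = -12.

-12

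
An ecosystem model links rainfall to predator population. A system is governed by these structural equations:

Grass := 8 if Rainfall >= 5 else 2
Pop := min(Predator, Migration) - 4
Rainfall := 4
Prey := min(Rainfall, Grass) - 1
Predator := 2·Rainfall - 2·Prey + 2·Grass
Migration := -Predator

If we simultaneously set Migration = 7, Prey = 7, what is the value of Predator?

Under do(Migration = 7, Prey = 7), each intervened variable's structural equation is replaced by its fixed value.
Grass = 8 if Rainfall >= 5 else 2  [with Rainfall=4]  = 2
Predator = 2·Rainfall - 2·Prey + 2·Grass  [with Rainfall=4, Prey=7, Grass=2]  = -2

-2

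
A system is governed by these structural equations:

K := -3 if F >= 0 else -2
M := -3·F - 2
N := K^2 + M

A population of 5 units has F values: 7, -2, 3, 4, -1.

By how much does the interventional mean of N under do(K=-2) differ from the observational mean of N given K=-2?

-11.1

Under do(K=-2), K's equation is replaced by K=-2 for every unit. Per-unit N: -19, 8, -7, -10, 5. Mean = -4.6.
Observing K=-2 restricts to units where K's equation naturally yields -2: F ∈ {-2, -1}. In that subpopulation N = 8, 5, mean 6.5.
Difference = -4.6 − 6.5 = -11.1.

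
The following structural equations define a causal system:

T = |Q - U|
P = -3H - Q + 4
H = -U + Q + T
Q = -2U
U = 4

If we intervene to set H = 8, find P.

Intervening sets H = 8 and removes its equation (H = -U + Q + T).
Q = -2U  [with U=4]  = -8
P = -3H - Q + 4  [with H=8, Q=-8]  = -12

-12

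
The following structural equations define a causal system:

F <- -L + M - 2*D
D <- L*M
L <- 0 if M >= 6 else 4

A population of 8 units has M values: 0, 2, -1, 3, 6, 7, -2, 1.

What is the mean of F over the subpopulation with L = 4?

-7.5

Conditioning on L=4 selects the 6 unit(s) with M ∈ {0, 2, -1, 3, -2, 1}. Their F values: -4, -18, 3, -25, 10, -11. Mean = -7.5.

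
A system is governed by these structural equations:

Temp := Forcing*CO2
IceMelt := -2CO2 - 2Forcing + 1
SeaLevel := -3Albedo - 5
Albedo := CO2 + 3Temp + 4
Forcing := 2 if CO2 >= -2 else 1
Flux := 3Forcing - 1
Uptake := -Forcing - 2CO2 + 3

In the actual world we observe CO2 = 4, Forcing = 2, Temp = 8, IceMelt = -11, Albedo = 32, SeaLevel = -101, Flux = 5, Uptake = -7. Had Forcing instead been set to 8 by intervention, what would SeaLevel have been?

-317

Under do(Forcing=8), the mechanism Forcing := 2 if CO2 >= -2 else 1 is discarded; Forcing is fixed at 8.
Temp = Forcing*CO2  [with Forcing=8, CO2=4]  = 32
Albedo = CO2 + 3Temp + 4  [with CO2=4, Temp=32]  = 104
SeaLevel = -3Albedo - 5  [with Albedo=104]  = -317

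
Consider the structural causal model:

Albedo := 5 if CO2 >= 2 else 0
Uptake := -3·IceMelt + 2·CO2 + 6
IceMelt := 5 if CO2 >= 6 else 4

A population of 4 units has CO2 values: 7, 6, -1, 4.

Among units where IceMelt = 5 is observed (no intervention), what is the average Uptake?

4

E[Uptake|IceMelt=5] averages over only the 2 units with IceMelt=5 (CO2 = 7, 6): Uptake = 5, 3, mean 4.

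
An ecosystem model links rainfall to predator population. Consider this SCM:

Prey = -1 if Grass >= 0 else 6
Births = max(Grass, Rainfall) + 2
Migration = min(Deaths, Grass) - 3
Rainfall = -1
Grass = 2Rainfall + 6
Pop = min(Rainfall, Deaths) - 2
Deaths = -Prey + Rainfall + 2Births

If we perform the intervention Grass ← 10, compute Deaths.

24

do(Grass=10) replaces the equation Grass = 2Rainfall + 6 with the constant Grass = 10.
Prey = -1 if Grass >= 0 else 6  [with Grass=10]  = -1
Births = max(Grass, Rainfall) + 2  [with Grass=10, Rainfall=-1]  = 12
Deaths = -Prey + Rainfall + 2Births  [with Prey=-1, Rainfall=-1, Births=12]  = 24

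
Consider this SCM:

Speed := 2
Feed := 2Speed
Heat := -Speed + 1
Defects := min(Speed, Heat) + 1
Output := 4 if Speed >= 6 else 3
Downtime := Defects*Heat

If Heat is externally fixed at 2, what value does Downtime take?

The intervention breaks the incoming arrows to Heat: Heat := -Speed + 1 no longer applies, and Heat = 2.
Defects = min(Speed, Heat) + 1  [with Speed=2, Heat=2]  = 3
Downtime = Defects*Heat  [with Defects=3, Heat=2]  = 6

6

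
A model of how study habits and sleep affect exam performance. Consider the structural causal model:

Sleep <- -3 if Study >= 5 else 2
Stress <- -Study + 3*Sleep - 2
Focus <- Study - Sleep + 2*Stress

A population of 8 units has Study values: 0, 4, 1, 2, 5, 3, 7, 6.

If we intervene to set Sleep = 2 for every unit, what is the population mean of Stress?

do(Sleep=2) breaks Sleep's dependence on Study. With Sleep=2 fixed, Stress across the units is 4, 0, 3, 2, -1, 1, -3, -2, mean 0.5.

0.5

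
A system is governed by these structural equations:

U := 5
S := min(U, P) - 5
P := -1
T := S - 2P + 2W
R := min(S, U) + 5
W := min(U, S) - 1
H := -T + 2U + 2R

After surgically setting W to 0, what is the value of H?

The intervention breaks the incoming arrows to W: W := min(U, S) - 1 no longer applies, and W = 0.
S = min(U, P) - 5  [with U=5, P=-1]  = -6
T = S - 2P + 2W  [with S=-6, P=-1, W=0]  = -4
R = min(S, U) + 5  [with S=-6, U=5]  = -1
H = -T + 2U + 2R  [with T=-4, U=5, R=-1]  = 12

12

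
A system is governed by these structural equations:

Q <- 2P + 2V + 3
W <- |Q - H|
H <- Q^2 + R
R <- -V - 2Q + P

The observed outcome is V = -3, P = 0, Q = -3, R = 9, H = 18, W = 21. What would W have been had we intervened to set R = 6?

18

Under do(R=6), the mechanism R <- -V - 2Q + P is discarded; R is fixed at 6.
Q = 2P + 2V + 3  [with P=0, V=-3]  = -3
H = Q^2 + R  [with Q=-3, R=6]  = 15
W = |Q - H|  [with Q=-3, H=15]  = 18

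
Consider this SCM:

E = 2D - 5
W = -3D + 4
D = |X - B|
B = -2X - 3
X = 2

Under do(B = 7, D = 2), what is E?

Under do(B = 7, D = 2), each intervened variable's structural equation is replaced by its fixed value.
E = 2D - 5  [with D=2]  = -1

-1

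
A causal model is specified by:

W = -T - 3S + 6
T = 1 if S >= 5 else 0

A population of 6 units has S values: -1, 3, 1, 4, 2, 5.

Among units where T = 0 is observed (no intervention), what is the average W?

Observing T=0 restricts to units where T's equation naturally yields 0: S ∈ {-1, 3, 1, 4, 2}. In that subpopulation W = 9, -3, 3, -6, 0, mean 0.6.

0.6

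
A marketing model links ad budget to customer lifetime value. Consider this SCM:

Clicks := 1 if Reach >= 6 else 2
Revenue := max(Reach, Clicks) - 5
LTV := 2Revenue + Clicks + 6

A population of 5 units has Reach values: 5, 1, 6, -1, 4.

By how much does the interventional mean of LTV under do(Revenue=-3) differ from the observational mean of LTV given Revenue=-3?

Every unit gets Revenue=-3 under the intervention. LTV values become 2, 2, 1, 2, 2; E[LTV|do(Revenue=-3)] = 1.8.
Observing Revenue=-3 restricts to units where Revenue's equation naturally yields -3: Reach ∈ {1, -1}. In that subpopulation LTV = 2, 2, mean 2.
Difference = 1.8 − 2 = -0.2.

-0.2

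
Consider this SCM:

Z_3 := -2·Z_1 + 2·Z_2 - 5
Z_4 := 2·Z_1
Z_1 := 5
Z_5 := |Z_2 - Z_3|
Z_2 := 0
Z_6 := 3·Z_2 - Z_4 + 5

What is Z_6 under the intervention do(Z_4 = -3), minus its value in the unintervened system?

Under do(Z_4=-3), the mechanism Z_4 := 2·Z_1 is discarded; Z_4 is fixed at -3.
Z_6 = 3·Z_2 - Z_4 + 5  [with Z_2=0, Z_4=-3]  = 8
Without intervention: Z_4 = 2·Z_1  [with Z_1=5]  = 10; Z_6 = 3·Z_2 - Z_4 + 5  [with Z_2=0, Z_4=10]  = -5.
Change = 8 − (-5) = 13.

13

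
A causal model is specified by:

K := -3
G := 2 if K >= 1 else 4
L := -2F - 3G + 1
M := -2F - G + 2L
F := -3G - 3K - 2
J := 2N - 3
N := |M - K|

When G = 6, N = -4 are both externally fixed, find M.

26

Setting G = 6, N = -4 by intervention discards those variables' equations.
F = -3G - 3K - 2  [with G=6, K=-3]  = -11
L = -2F - 3G + 1  [with F=-11, G=6]  = 5
M = -2F - G + 2L  [with F=-11, G=6, L=5]  = 26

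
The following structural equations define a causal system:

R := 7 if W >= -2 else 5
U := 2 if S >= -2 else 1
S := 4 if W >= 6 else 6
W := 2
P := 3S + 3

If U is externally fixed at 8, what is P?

The intervention breaks the incoming arrows to U: U := 2 if S >= -2 else 1 no longer applies, and U = 8.
Since P is not a descendant of the intervened variable, it is unaffected.
S = 4 if W >= 6 else 6  [with W=2]  = 6
P = 3S + 3  [with S=6]  = 21

21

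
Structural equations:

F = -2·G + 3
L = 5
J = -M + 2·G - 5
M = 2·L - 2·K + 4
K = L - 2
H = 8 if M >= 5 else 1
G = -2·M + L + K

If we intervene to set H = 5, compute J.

The intervention breaks the incoming arrows to H: H = 8 if M >= 5 else 1 no longer applies, and H = 5.
J is not downstream of the intervention, so its value is determined by the original equations.
K = L - 2  [with L=5]  = 3
M = 2·L - 2·K + 4  [with L=5, K=3]  = 8
G = -2·M + L + K  [with M=8, L=5, K=3]  = -8
J = -M + 2·G - 5  [with M=8, G=-8]  = -29

-29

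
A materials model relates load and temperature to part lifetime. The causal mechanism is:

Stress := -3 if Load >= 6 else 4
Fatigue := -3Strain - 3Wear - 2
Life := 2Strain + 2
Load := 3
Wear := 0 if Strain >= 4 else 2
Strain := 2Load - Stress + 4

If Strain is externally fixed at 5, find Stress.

4

Under do(Strain=5), the mechanism Strain := 2Load - Stress + 4 is discarded; Strain is fixed at 5.
Since Stress is not a descendant of the intervened variable, it is unaffected.
Stress = -3 if Load >= 6 else 4  [with Load=3]  = 4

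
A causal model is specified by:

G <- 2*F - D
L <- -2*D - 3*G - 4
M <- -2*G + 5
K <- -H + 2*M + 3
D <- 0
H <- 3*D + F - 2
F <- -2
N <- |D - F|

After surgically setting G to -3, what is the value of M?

11

The intervention breaks the incoming arrows to G: G <- 2*F - D no longer applies, and G = -3.
M = -2*G + 5  [with G=-3]  = 11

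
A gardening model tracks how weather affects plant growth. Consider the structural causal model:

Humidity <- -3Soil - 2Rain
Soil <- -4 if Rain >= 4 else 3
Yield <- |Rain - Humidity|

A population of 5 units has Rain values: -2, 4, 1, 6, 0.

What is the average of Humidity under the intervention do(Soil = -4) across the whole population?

Every unit gets Soil=-4 under the intervention. Humidity values become 16, 4, 10, 0, 12; E[Humidity|do(Soil=-4)] = 8.4.

8.4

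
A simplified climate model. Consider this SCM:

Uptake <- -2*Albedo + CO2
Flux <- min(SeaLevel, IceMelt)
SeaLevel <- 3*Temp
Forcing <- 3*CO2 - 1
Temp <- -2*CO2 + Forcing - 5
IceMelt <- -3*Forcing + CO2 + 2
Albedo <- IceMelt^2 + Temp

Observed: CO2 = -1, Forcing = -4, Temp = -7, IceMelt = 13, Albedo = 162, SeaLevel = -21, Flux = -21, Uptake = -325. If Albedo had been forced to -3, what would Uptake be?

do(Albedo=-3) replaces the equation Albedo <- IceMelt^2 + Temp with the constant Albedo = -3.
Uptake = -2*Albedo + CO2  [with Albedo=-3, CO2=-1]  = 5

5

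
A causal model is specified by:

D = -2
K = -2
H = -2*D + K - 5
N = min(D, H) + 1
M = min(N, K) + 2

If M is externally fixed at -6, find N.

The intervention breaks the incoming arrows to M: M = min(N, K) + 2 no longer applies, and M = -6.
Since N is not a descendant of the intervened variable, it is unaffected.
H = -2*D + K - 5  [with D=-2, K=-2]  = -3
N = min(D, H) + 1  [with D=-2, H=-3]  = -2

-2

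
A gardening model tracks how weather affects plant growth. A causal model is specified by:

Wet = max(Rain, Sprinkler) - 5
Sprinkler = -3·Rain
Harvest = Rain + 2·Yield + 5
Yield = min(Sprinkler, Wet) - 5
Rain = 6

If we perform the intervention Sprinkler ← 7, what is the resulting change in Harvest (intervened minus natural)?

do(Sprinkler=7) replaces the equation Sprinkler = -3·Rain with the constant Sprinkler = 7.
Wet = max(Rain, Sprinkler) - 5  [with Rain=6, Sprinkler=7]  = 2
Yield = min(Sprinkler, Wet) - 5  [with Sprinkler=7, Wet=2]  = -3
Harvest = Rain + 2·Yield + 5  [with Rain=6, Yield=-3]  = 5
Without intervention: Sprinkler = -3·Rain  [with Rain=6]  = -18; Wet = max(Rain, Sprinkler) - 5  [with Rain=6, Sprinkler=-18]  = 1; Yield = min(Sprinkler, Wet) - 5  [with Sprinkler=-18, Wet=1]  = -23; Harvest = Rain + 2·Yield + 5  [with Rain=6, Yield=-23]  = -35.
Change = 5 − (-35) = 40.

40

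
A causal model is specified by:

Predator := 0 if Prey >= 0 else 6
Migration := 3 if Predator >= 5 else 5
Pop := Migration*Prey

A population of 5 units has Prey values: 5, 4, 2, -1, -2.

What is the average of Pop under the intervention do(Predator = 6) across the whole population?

Under do(Predator=6), Predator's equation is replaced by Predator=6 for every unit. Per-unit Pop: 15, 12, 6, -3, -6. Mean = 4.8.

4.8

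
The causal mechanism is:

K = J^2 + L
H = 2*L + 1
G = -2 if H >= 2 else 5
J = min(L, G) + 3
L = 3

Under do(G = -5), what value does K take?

do(G=-5) replaces the equation G = -2 if H >= 2 else 5 with the constant G = -5.
J = min(L, G) + 3  [with L=3, G=-5]  = -2
K = J^2 + L  [with J=-2, L=3]  = 7

7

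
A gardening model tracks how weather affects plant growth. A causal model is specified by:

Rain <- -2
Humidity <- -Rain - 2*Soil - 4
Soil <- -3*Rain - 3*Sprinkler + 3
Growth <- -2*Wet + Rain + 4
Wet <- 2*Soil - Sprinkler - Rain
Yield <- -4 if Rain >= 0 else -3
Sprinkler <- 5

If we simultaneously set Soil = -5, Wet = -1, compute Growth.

4

Setting Soil = -5, Wet = -1 by intervention discards those variables' equations.
Growth = -2*Wet + Rain + 4  [with Wet=-1, Rain=-2]  = 4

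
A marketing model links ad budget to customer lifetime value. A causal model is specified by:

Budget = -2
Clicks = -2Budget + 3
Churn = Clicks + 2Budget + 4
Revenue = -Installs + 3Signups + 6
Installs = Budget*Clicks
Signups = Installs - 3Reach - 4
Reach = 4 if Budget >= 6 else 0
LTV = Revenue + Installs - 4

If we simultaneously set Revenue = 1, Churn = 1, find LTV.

-17

Under do(Revenue = 1, Churn = 1), each intervened variable's structural equation is replaced by its fixed value.
Clicks = -2Budget + 3  [with Budget=-2]  = 7
Installs = Budget*Clicks  [with Budget=-2, Clicks=7]  = -14
LTV = Revenue + Installs - 4  [with Revenue=1, Installs=-14]  = -17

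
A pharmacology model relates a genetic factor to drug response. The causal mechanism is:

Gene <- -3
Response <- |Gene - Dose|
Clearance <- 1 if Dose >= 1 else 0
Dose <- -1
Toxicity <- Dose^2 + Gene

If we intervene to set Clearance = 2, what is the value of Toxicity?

-2

The intervention breaks the incoming arrows to Clearance: Clearance <- 1 if Dose >= 1 else 0 no longer applies, and Clearance = 2.
Since Toxicity is not a descendant of the intervened variable, it is unaffected.
Toxicity = Dose^2 + Gene  [with Dose=-1, Gene=-3]  = -2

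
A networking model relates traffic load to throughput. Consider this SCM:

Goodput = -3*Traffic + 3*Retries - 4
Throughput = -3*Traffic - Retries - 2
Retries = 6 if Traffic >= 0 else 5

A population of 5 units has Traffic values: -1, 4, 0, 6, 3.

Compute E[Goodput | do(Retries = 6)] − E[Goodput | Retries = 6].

2.55

Under do(Retries=6), Retries's equation is replaced by Retries=6 for every unit. Per-unit Goodput: 17, 2, 14, -4, 5. Mean = 6.8.
Conditioning on Retries=6 selects the 4 unit(s) with Traffic ∈ {4, 0, 6, 3}. Their Goodput values: 2, 14, -4, 5. Mean = 4.25.
Difference = 6.8 − 4.25 = 2.55.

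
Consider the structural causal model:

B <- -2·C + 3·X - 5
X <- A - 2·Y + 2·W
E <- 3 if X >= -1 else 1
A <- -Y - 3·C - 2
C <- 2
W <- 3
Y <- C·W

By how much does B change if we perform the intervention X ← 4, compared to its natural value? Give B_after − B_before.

72

The intervention breaks the incoming arrows to X: X <- A - 2·Y + 2·W no longer applies, and X = 4.
B = -2·C + 3·X - 5  [with C=2, X=4]  = 3
Without intervention: Y = C·W  [with C=2, W=3]  = 6; A = -Y - 3·C - 2  [with Y=6, C=2]  = -14; X = A - 2·Y + 2·W  [with A=-14, Y=6, W=3]  = -20; B = -2·C + 3·X - 5  [with C=2, X=-20]  = -69.
Change = 3 − (-69) = 72.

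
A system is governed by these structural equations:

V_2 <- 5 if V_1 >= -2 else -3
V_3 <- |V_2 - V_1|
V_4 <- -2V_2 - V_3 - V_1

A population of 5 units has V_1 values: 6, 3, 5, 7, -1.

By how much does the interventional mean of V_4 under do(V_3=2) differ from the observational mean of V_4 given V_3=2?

Every unit gets V_3=2 under the intervention. V_4 values become -18, -15, -17, -19, -11; E[V_4|do(V_3=2)] = -16.
Conditioning on V_3=2 selects the 2 unit(s) with V_1 ∈ {3, 7}. Their V_4 values: -15, -19. Mean = -17.
Difference = -16 − (-17) = 1.

1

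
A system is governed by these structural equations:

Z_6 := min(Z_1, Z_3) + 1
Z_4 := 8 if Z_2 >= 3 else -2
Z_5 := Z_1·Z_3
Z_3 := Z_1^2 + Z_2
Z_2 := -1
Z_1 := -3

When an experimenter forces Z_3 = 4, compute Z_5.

-12

do(Z_3=4) replaces the equation Z_3 := Z_1^2 + Z_2 with the constant Z_3 = 4.
Z_5 = Z_1·Z_3  [with Z_1=-3, Z_3=4]  = -12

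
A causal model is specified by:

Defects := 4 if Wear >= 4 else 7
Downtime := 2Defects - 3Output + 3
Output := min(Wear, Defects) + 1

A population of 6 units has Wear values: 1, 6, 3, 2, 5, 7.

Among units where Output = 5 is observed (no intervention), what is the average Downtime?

Conditioning on Output=5 selects the 3 unit(s) with Wear ∈ {6, 5, 7}. Their Downtime values: -4, -4, -4. Mean = -4.

-4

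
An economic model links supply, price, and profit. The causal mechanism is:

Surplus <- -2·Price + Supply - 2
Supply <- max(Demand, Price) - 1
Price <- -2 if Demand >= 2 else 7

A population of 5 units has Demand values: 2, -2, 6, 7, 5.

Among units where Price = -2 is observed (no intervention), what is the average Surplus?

6

Observing Price=-2 restricts to units where Price's equation naturally yields -2: Demand ∈ {2, 6, 7, 5}. In that subpopulation Surplus = 3, 7, 8, 6, mean 6.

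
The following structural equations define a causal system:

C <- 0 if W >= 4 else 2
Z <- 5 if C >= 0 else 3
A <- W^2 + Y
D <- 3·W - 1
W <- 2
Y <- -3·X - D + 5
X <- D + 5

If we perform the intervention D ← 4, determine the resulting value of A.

-22

Under do(D=4), the mechanism D <- 3·W - 1 is discarded; D is fixed at 4.
X = D + 5  [with D=4]  = 9
Y = -3·X - D + 5  [with X=9, D=4]  = -26
A = W^2 + Y  [with W=2, Y=-26]  = -22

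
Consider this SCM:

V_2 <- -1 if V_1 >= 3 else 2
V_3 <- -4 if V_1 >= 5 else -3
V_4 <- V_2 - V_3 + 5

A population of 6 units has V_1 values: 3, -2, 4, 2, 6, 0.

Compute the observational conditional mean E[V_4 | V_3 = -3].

8.8

Conditioning on V_3=-3 selects the 5 unit(s) with V_1 ∈ {3, -2, 4, 2, 0}. Their V_4 values: 7, 10, 7, 10, 10. Mean = 8.8.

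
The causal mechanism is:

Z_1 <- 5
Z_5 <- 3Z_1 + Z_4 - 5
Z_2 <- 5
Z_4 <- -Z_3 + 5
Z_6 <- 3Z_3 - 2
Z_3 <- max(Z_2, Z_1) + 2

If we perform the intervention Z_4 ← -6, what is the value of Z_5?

4

Intervening sets Z_4 = -6 and removes its equation (Z_4 <- -Z_3 + 5).
Z_5 = 3Z_1 + Z_4 - 5  [with Z_1=5, Z_4=-6]  = 4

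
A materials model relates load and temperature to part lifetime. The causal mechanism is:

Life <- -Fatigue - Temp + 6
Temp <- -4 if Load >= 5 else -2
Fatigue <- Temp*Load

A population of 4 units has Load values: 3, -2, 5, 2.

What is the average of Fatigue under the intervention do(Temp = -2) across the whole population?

-4

The intervention sets Temp=-2 in all 4 units regardless of Load. Recomputing Fatigue per unit gives -6, 4, -10, -4; average -4.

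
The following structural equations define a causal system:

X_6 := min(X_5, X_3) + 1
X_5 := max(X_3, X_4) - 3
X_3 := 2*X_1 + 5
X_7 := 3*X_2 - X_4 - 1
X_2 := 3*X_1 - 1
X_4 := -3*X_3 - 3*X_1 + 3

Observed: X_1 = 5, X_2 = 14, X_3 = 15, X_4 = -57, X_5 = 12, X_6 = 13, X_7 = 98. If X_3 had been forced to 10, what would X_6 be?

The intervention breaks the incoming arrows to X_3: X_3 := 2*X_1 + 5 no longer applies, and X_3 = 10.
X_4 = -3*X_3 - 3*X_1 + 3  [with X_3=10, X_1=5]  = -42
X_5 = max(X_3, X_4) - 3  [with X_3=10, X_4=-42]  = 7
X_6 = min(X_5, X_3) + 1  [with X_5=7, X_3=10]  = 8

8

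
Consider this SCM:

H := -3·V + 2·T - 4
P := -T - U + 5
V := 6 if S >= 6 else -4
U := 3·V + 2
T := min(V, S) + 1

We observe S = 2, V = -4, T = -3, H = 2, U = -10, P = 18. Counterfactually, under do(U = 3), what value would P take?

5

The intervention breaks the incoming arrows to U: U := 3·V + 2 no longer applies, and U = 3.
V = 6 if S >= 6 else -4  [with S=2]  = -4
T = min(V, S) + 1  [with V=-4, S=2]  = -3
P = -T - U + 5  [with T=-3, U=3]  = 5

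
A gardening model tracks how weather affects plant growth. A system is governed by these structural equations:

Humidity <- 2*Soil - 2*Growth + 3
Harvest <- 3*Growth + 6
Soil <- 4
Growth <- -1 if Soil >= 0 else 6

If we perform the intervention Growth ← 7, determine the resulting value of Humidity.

The intervention breaks the incoming arrows to Growth: Growth <- -1 if Soil >= 0 else 6 no longer applies, and Growth = 7.
Humidity = 2*Soil - 2*Growth + 3  [with Soil=4, Growth=7]  = -3

-3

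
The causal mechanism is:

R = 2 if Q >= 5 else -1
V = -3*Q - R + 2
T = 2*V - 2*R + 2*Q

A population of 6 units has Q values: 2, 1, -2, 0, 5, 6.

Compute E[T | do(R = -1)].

Under do(R=-1), R's equation is replaced by R=-1 for every unit. Per-unit T: 0, 4, 16, 8, -12, -16. Mean = 0.

0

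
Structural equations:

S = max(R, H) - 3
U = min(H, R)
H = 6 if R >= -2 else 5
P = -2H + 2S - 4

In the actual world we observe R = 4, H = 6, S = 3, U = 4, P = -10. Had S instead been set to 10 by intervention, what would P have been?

do(S=10) replaces the equation S = max(R, H) - 3 with the constant S = 10.
H = 6 if R >= -2 else 5  [with R=4]  = 6
P = -2H + 2S - 4  [with H=6, S=10]  = 4

4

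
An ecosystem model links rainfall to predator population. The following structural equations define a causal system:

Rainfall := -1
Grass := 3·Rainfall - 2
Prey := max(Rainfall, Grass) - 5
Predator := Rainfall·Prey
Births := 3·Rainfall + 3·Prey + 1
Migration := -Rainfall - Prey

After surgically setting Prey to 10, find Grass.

Under do(Prey=10), the mechanism Prey := max(Rainfall, Grass) - 5 is discarded; Prey is fixed at 10.
Since Grass is not a descendant of the intervened variable, it is unaffected.
Grass = 3·Rainfall - 2  [with Rainfall=-1]  = -5

-5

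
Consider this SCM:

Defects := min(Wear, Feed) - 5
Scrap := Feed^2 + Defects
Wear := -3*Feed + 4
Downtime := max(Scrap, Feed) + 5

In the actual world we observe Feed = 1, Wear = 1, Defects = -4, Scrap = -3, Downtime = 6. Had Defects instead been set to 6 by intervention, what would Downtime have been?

12

do(Defects=6) replaces the equation Defects := min(Wear, Feed) - 5 with the constant Defects = 6.
Scrap = Feed^2 + Defects  [with Feed=1, Defects=6]  = 7
Downtime = max(Scrap, Feed) + 5  [with Scrap=7, Feed=1]  = 12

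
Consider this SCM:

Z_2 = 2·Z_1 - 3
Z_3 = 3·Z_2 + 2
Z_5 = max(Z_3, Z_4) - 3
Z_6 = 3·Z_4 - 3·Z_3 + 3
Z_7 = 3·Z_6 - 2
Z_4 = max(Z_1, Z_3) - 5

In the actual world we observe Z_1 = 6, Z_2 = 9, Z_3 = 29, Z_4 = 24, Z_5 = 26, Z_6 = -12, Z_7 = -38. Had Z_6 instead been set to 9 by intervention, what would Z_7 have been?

25

Intervening sets Z_6 = 9 and removes its equation (Z_6 = 3·Z_4 - 3·Z_3 + 3).
Z_7 = 3·Z_6 - 2  [with Z_6=9]  = 25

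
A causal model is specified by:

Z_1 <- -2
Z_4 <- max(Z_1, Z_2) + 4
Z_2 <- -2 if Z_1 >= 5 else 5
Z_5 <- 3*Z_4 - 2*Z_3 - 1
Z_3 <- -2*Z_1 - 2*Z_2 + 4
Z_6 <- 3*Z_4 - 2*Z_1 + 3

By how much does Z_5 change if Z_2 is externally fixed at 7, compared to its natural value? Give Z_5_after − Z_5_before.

do(Z_2=7) replaces the equation Z_2 <- -2 if Z_1 >= 5 else 5 with the constant Z_2 = 7.
Z_3 = -2*Z_1 - 2*Z_2 + 4  [with Z_1=-2, Z_2=7]  = -6
Z_4 = max(Z_1, Z_2) + 4  [with Z_1=-2, Z_2=7]  = 11
Z_5 = 3*Z_4 - 2*Z_3 - 1  [with Z_4=11, Z_3=-6]  = 44
Without intervention: Z_2 = -2 if Z_1 >= 5 else 5  [with Z_1=-2]  = 5; Z_3 = -2*Z_1 - 2*Z_2 + 4  [with Z_1=-2, Z_2=5]  = -2; Z_4 = max(Z_1, Z_2) + 4  [with Z_1=-2, Z_2=5]  = 9; Z_5 = 3*Z_4 - 2*Z_3 - 1  [with Z_4=9, Z_3=-2]  = 30.
Change = 44 − 30 = 14.

14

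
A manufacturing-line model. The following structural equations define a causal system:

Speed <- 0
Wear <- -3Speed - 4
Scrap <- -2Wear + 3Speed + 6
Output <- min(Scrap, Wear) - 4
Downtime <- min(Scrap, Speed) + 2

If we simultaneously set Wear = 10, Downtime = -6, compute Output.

-18

The joint intervention fixes Wear = 10, Downtime = -6, removing each variable's own equation.
Scrap = -2Wear + 3Speed + 6  [with Wear=10, Speed=0]  = -14
Output = min(Scrap, Wear) - 4  [with Scrap=-14, Wear=10]  = -18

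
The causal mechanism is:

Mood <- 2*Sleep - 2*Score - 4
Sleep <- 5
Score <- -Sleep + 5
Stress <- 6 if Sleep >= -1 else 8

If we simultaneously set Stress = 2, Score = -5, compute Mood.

Setting Stress = 2, Score = -5 by intervention discards those variables' equations.
Mood = 2*Sleep - 2*Score - 4  [with Sleep=5, Score=-5]  = 16

16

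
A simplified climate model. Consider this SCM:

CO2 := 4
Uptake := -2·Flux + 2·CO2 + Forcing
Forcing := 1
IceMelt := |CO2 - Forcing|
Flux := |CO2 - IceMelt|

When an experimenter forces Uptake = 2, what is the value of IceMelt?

do(Uptake=2) replaces the equation Uptake := -2·Flux + 2·CO2 + Forcing with the constant Uptake = 2.
IceMelt is not downstream of the intervention, so its value is determined by the original equations.
IceMelt = |CO2 - Forcing|  [with CO2=4, Forcing=1]  = 3

3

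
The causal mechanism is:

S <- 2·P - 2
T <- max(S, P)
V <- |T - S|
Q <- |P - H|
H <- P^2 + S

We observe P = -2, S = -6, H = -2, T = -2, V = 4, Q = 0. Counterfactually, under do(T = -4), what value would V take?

Intervening sets T = -4 and removes its equation (T <- max(S, P)).
S = 2·P - 2  [with P=-2]  = -6
V = |T - S|  [with T=-4, S=-6]  = 2

2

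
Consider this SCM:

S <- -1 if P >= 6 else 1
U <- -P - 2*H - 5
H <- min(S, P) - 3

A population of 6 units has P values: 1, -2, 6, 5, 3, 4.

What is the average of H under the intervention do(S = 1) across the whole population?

-2.5

Under do(S=1), S's equation is replaced by S=1 for every unit. Per-unit H: -2, -5, -2, -2, -2, -2. Mean = -2.5.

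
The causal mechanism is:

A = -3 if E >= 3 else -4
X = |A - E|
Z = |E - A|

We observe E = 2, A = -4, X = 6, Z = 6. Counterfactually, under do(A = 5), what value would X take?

The intervention breaks the incoming arrows to A: A = -3 if E >= 3 else -4 no longer applies, and A = 5.
X = |A - E|  [with A=5, E=2]  = 3

3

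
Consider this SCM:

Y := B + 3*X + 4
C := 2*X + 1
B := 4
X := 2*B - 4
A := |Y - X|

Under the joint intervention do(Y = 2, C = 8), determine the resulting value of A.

2

The joint intervention fixes Y = 2, C = 8, removing each variable's own equation.
X = 2*B - 4  [with B=4]  = 4
A = |Y - X|  [with Y=2, X=4]  = 2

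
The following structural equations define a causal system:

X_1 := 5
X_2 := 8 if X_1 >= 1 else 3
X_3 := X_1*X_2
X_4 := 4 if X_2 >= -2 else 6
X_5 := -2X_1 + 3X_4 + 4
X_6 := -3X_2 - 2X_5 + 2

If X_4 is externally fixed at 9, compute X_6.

-64

Under do(X_4=9), the mechanism X_4 := 4 if X_2 >= -2 else 6 is discarded; X_4 is fixed at 9.
X_2 = 8 if X_1 >= 1 else 3  [with X_1=5]  = 8
X_5 = -2X_1 + 3X_4 + 4  [with X_1=5, X_4=9]  = 21
X_6 = -3X_2 - 2X_5 + 2  [with X_2=8, X_5=21]  = -64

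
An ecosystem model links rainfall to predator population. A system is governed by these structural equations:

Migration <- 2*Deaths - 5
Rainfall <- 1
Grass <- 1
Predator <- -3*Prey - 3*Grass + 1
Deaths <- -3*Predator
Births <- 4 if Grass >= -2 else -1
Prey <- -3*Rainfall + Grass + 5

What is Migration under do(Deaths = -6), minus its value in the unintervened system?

Intervening sets Deaths = -6 and removes its equation (Deaths <- -3*Predator).
Migration = 2*Deaths - 5  [with Deaths=-6]  = -17
Without intervention: Prey = -3*Rainfall + Grass + 5  [with Rainfall=1, Grass=1]  = 3; Predator = -3*Prey - 3*Grass + 1  [with Prey=3, Grass=1]  = -11; Deaths = -3*Predator  [with Predator=-11]  = 33; Migration = 2*Deaths - 5  [with Deaths=33]  = 61.
Change = -17 − 61 = -78.

-78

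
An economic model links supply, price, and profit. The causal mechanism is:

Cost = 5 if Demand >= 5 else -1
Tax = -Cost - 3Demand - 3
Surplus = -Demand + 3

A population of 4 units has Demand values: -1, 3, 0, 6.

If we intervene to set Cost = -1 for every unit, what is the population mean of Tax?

Every unit gets Cost=-1 under the intervention. Tax values become 1, -11, -2, -20; E[Tax|do(Cost=-1)] = -8.

-8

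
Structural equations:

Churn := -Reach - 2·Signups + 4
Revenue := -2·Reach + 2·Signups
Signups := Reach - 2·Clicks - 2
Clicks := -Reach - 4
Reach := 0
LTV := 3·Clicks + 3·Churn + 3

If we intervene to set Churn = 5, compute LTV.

6

Under do(Churn=5), the mechanism Churn := -Reach - 2·Signups + 4 is discarded; Churn is fixed at 5.
Clicks = -Reach - 4  [with Reach=0]  = -4
LTV = 3·Clicks + 3·Churn + 3  [with Clicks=-4, Churn=5]  = 6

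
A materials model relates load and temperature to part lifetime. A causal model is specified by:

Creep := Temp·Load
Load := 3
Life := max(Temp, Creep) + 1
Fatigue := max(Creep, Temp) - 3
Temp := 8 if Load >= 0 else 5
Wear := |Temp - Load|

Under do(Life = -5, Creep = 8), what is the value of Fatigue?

5

Under do(Life = -5, Creep = 8), each intervened variable's structural equation is replaced by its fixed value.
Temp = 8 if Load >= 0 else 5  [with Load=3]  = 8
Fatigue = max(Creep, Temp) - 3  [with Creep=8, Temp=8]  = 5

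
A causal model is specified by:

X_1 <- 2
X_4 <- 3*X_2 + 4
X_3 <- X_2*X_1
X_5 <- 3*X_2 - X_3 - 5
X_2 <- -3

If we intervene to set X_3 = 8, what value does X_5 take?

-22

do(X_3=8) replaces the equation X_3 <- X_2*X_1 with the constant X_3 = 8.
X_5 = 3*X_2 - X_3 - 5  [with X_2=-3, X_3=8]  = -22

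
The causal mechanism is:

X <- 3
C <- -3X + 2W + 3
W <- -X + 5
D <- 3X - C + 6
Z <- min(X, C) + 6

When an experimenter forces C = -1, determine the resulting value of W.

2

Under do(C=-1), the mechanism C <- -3X + 2W + 3 is discarded; C is fixed at -1.
Since W is not a descendant of the intervened variable, it is unaffected.
W = -X + 5  [with X=3]  = 2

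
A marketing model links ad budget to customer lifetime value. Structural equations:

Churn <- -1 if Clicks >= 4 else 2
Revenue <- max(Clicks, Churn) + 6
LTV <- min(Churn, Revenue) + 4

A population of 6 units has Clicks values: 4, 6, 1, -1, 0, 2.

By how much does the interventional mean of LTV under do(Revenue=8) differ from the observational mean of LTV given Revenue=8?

do(Revenue=8) breaks Revenue's dependence on Clicks. With Revenue=8 fixed, LTV across the units is 3, 3, 6, 6, 6, 6, mean 5.
E[LTV|Revenue=8] averages over only the 4 units with Revenue=8 (Clicks = 1, -1, 0, 2): LTV = 6, 6, 6, 6, mean 6.
Difference = 5 − 6 = -1.

-1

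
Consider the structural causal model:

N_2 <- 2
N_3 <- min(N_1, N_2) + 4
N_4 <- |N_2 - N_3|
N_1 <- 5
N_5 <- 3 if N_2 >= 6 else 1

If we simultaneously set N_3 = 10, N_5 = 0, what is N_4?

8

The joint intervention fixes N_3 = 10, N_5 = 0, removing each variable's own equation.
N_4 = |N_2 - N_3|  [with N_2=2, N_3=10]  = 8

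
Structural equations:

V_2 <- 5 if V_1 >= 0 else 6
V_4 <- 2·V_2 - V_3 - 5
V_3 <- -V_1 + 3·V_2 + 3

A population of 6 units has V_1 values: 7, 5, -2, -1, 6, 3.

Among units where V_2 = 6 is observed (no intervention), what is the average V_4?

-15.5

Conditioning on V_2=6 selects the 2 unit(s) with V_1 ∈ {-2, -1}. Their V_4 values: -16, -15. Mean = -15.5.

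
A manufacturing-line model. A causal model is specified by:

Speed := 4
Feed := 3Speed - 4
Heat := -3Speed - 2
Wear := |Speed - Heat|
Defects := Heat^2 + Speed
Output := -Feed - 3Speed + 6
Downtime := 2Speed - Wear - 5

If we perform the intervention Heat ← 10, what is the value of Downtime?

-3

The intervention breaks the incoming arrows to Heat: Heat := -3Speed - 2 no longer applies, and Heat = 10.
Wear = |Speed - Heat|  [with Speed=4, Heat=10]  = 6
Downtime = 2Speed - Wear - 5  [with Speed=4, Wear=6]  = -3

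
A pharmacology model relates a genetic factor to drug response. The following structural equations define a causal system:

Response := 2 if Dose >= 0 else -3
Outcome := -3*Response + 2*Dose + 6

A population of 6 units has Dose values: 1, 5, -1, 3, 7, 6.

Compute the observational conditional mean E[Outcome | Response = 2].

Conditioning on Response=2 selects the 5 unit(s) with Dose ∈ {1, 5, 3, 7, 6}. Their Outcome values: 2, 10, 6, 14, 12. Mean = 8.8.

8.8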